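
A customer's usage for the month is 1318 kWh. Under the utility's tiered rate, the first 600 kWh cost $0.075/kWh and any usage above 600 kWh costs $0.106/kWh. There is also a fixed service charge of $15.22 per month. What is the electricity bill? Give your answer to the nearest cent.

First 600 kWh × $0.075 = $45.00
Remaining 718 kWh × $0.106 = $76.11
Energy charge = $121.11; + service $15.22 = $136.33

$136.33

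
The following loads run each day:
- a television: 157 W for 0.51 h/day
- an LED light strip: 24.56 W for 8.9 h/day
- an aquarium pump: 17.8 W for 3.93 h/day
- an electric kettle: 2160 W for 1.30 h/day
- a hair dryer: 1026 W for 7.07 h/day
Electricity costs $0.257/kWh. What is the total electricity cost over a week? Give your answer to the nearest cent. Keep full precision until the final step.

$18.76

television: 157 W × 0.51 h × 7 d = 560 Wh = 0.5605 kWh
LED light strip: 24.56 W × 8.9 h × 7 d = 1,530 Wh = 1.53 kWh
aquarium pump: 17.8 W × 3.93 h × 7 d = 490 Wh = 0.4897 kWh
electric kettle: 2160 W × 1.30 h × 7 d = 19,656 Wh = 19.66 kWh
hair dryer: 1026 W × 7.07 h × 7 d = 50,777 Wh = 50.78 kWh
Total energy = 0.5605 + 1.53 + 0.4897 + 19.66 + 50.78 = 73.01 kWh
Cost = 73.01 kWh × $0.257 = $18.76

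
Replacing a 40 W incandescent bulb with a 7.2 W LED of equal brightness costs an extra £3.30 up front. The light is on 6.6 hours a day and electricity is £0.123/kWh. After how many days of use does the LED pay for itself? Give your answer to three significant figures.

Power saved = 40 − 7.2 = 32.8 W
Daily energy saved = 32.8 W × 6.6 h = 216.5 Wh = 0.21648 kWh
Daily savings = 0.21648 × £0.123 = £0.0266
Payback = £3.30 / £0.0266 per day = 123.9 days

124 days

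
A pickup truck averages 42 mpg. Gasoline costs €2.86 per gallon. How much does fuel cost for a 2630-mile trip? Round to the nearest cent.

Fuel = 2630 mi / 42 mpg = 62.62 gal
Cost = 62.62 gal × €2.86/gal = €179.09

€179.09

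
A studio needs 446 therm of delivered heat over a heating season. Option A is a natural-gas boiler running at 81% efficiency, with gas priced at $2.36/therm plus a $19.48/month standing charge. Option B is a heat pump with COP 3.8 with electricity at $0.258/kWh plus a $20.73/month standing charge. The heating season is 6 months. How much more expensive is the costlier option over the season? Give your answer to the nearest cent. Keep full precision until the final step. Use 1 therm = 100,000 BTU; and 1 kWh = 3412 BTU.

$404.47

Heat load = 446 therm × 100,000 = 44,600,000 BTU
Gas: input = 44,600,000 / 0.81 = 55,061,728 BTU = 550.6 therm → 550.6 × $2.36 = $1,299.46; + 6 × $19.48 standing = $1,416.34
Heat pump: 44,600,000 BTU / 3412 = 13,070 kWh heat; / 3.8 = 3,440 kWh in → × $0.258 = $887.49; + 6 × $20.73 standing = $1,011.87
Difference = |$1,416.34 − $1,011.87| = $404.47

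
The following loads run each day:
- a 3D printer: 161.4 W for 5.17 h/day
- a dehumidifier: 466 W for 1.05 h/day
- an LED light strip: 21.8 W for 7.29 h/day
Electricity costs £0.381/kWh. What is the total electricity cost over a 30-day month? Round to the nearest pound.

£17

3D printer: 161.4 W × 5.17 h × 30 d = 25,033 Wh = 25.03 kWh
dehumidifier: 466 W × 1.05 h × 30 d = 14,679 Wh = 14.68 kWh
LED light strip: 21.8 W × 7.29 h × 30 d = 4,768 Wh = 4.768 kWh
Total energy = 25.03 + 14.68 + 4.768 = 44.48 kWh
Cost = 44.48 kWh × £0.381 = £16.95 ≈ £17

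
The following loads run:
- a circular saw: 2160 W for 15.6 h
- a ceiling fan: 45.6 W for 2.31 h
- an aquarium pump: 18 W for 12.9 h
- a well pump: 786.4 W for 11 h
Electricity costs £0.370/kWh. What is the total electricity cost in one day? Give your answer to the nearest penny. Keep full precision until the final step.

circular saw: 2160 W × 15.6 h = 33,696 Wh = 33.7 kWh
ceiling fan: 45.6 W × 2.31 h = 105 Wh = 0.1053 kWh
aquarium pump: 18 W × 12.9 h = 232 Wh = 0.2322 kWh
well pump: 786.4 W × 11 h = 8,650 Wh = 8.65 kWh
Total energy = 33.7 + 0.1053 + 0.2322 + 8.65 = 42.68 kWh
Cost = 42.68 kWh × £0.370 = £15.79

£15.79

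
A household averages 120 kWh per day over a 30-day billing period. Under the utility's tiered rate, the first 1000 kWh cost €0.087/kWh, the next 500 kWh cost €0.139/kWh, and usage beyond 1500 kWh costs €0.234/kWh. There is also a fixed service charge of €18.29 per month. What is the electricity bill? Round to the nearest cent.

Usage = 120 kWh/day × 30 days = 3600 kWh
First 1000 kWh × €0.087 = €87.00
Next 500 kWh × €0.139 = €69.50
Remaining 2100 kWh × €0.234 = €491.40
Energy charge = €647.90; + service €18.29 = €666.19

€666.19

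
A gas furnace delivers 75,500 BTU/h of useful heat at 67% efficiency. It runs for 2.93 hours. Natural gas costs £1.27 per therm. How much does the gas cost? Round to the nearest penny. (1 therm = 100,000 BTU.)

£4.19

Heat delivered = 75,500 BTU/h × 2.93 h = 221,215 BTU
Gas input = 221,215 / 0.67 = 330,172 BTU
= 330,172 / 100,000 = 3.302 therm
Cost = 3.302 × £1.27/therm = £4.19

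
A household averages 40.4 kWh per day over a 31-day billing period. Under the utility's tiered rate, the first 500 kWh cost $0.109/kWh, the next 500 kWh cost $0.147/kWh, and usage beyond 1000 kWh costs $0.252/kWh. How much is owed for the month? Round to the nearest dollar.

Usage = 40.4 kWh/day × 31 days = 1252.4 kWh
First 500 kWh × $0.109 = $54.50
Next 500 kWh × $0.147 = $73.50
Remaining 252.4 kWh × $0.252 = $63.60
Total = $191.60 ≈ $192

$192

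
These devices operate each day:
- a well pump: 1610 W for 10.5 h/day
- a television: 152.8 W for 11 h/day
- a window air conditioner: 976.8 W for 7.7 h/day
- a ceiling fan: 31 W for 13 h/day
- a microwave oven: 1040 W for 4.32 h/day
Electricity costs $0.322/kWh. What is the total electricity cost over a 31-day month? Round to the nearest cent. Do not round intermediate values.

well pump: 1610 W × 10.5 h × 31 d = 524,055 Wh = 524.1 kWh
television: 152.8 W × 11 h × 31 d = 52,105 Wh = 52.1 kWh
window air conditioner: 976.8 W × 7.7 h × 31 d = 233,162 Wh = 233.2 kWh
ceiling fan: 31 W × 13 h × 31 d = 12,493 Wh = 12.49 kWh
microwave oven: 1040 W × 4.32 h × 31 d = 139,277 Wh = 139.3 kWh
Total energy = 524.1 + 52.1 + 233.2 + 12.49 + 139.3 = 961.1 kWh
Cost = 961.1 kWh × $0.322 = $309.47

$309.47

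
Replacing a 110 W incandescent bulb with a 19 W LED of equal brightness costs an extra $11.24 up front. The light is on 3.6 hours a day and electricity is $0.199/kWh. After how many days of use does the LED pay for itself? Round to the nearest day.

Power saved = 110 − 19 = 91 W
Daily energy saved = 91 W × 3.6 h = 327.6 Wh = 0.3276 kWh
Daily savings = 0.3276 × $0.199 = $0.0652
Payback = $11.24 / $0.0652 per day = 172.4 days

172 days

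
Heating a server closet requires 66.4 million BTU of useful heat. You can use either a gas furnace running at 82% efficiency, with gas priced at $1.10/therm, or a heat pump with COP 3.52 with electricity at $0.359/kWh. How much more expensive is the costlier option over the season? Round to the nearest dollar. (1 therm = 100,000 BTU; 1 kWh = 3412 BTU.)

Heat load = 66.4 × 10⁶ BTU = 66,400,000 BTU
Gas: input = 66,400,000 / 0.82 = 80,975,610 BTU = 809.8 therm → 809.8 × $1.10 = $890.73
Heat pump: 66,400,000 BTU / 3412 = 19,460 kWh heat; / 3.52 = 5,529 kWh in → × $0.359 = $1,984.77
Difference = |$890.73 − $1,984.77| = $1,094.04 ≈ $1094

$1094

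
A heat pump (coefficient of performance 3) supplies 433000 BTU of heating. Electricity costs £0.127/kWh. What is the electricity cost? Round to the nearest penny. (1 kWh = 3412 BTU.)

£5.37

Heat delivered = 433,000 BTU / 3412 = 126.9 kWh
Electrical input = 126.9 kWh / 3 = 42.3 kWh
Cost = 42.3 × £0.127/kWh = £5.37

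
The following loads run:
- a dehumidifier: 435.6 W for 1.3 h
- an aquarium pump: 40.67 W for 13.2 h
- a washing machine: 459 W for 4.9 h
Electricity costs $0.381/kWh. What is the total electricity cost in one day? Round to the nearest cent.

$1.28

dehumidifier: 435.6 W × 1.3 h = 566 Wh = 0.5663 kWh
aquarium pump: 40.67 W × 13.2 h = 537 Wh = 0.5368 kWh
washing machine: 459 W × 4.9 h = 2,249 Wh = 2.249 kWh
Total energy = 0.5663 + 0.5368 + 2.249 = 3.352 kWh
Cost = 3.352 kWh × $0.381 = $1.28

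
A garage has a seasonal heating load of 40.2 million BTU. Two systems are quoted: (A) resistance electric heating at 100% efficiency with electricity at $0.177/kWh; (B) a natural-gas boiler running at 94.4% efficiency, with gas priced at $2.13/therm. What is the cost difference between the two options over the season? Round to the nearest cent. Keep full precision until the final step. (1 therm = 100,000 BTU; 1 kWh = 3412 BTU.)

$1178.35

Heat load = 40.2 × 10⁶ BTU = 40,200,000 BTU
Gas: input = 40,200,000 / 0.944 = 42,584,746 BTU = 425.8 therm → 425.8 × $2.13 = $907.06
Electric: 40,200,000 BTU / 3412 = 11,780 kWh → × $0.177 = $2,085.40
Difference = |$907.06 − $2,085.40| = $1,178.35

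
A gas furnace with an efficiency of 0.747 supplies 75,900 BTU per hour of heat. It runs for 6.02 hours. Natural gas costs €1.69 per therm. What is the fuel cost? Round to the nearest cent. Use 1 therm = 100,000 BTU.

Heat delivered = 75,900 BTU/h × 6.02 h = 456,918 BTU
Gas input = 456,918 / 0.747 = 611,671 BTU
= 611,671 / 100,000 = 6.117 therm
Cost = 6.117 × €1.69/therm = €10.34

€10.34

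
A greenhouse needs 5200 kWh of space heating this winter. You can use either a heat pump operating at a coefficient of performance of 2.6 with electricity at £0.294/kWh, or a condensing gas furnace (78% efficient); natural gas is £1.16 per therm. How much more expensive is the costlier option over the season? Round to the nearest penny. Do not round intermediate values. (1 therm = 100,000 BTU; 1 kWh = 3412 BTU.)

Heat load = 5200 kWh × 3412 = 17,742,400 BTU
Gas: input = 17,742,400 / 0.78 = 22,746,667 BTU = 227.5 therm → 227.5 × £1.16 = £263.86
Heat pump: 17,742,400 BTU / 3412 = 5,200 kWh heat; / 2.6 = 2,000 kWh in → × £0.294 = £588.00
Difference = |£263.86 − £588.00| = £324.14

£324.14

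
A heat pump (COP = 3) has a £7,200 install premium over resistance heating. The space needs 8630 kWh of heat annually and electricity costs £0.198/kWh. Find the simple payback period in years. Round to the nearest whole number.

6 years

Resistance: 8630 kWh × £0.198 = £1,708.74/yr
Heat pump: 8630 / 3 = 2877 kWh in → × £0.198 = £569.58/yr
Annual savings = £1,139.16
Payback = £7,200 / £1,139.16 = 6.32 years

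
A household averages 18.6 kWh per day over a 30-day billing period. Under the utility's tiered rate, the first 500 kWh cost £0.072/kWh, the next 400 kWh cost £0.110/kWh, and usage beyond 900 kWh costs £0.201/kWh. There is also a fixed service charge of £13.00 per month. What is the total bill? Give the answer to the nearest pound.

Usage = 18.6 kWh/day × 30 days = 558 kWh
First 500 kWh × £0.072 = £36.00
Next 58 kWh × £0.110 = £6.38
Remaining tier: 0 kWh (not reached)
Energy charge = £42.38; + service £13.00 = £55.38 ≈ £55

£55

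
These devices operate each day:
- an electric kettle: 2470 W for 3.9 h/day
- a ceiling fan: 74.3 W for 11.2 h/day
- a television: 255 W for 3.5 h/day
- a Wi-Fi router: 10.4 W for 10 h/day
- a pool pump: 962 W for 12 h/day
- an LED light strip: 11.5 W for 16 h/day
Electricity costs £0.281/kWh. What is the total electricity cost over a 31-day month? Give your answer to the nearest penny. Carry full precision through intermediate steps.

£202.01

electric kettle: 2470 W × 3.9 h × 31 d = 298,623 Wh = 298.6 kWh
ceiling fan: 74.3 W × 11.2 h × 31 d = 25,797 Wh = 25.8 kWh
television: 255 W × 3.5 h × 31 d = 27,668 Wh = 27.67 kWh
Wi-Fi router: 10.4 W × 10 h × 31 d = 3,224 Wh = 3.224 kWh
pool pump: 962 W × 12 h × 31 d = 357,864 Wh = 357.9 kWh
LED light strip: 11.5 W × 16 h × 31 d = 5,704 Wh = 5.704 kWh
Total energy = 298.6 + 25.8 + 27.67 + 3.224 + 357.9 + 5.704 = 718.9 kWh
Cost = 718.9 kWh × £0.281 = £202.01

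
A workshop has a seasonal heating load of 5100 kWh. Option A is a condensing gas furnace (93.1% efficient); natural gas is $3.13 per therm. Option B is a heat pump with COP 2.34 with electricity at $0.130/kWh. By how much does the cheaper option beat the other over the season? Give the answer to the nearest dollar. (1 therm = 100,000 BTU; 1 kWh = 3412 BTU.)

Heat load = 5100 kWh × 3412 = 17,401,200 BTU
Gas: input = 17,401,200 / 0.931 = 18,690,870 BTU = 186.9 therm → 186.9 × $3.13 = $585.02
Heat pump: 17,401,200 BTU / 3412 = 5,100 kWh heat; / 2.34 = 2,179 kWh in → × $0.130 = $283.33
Difference = |$585.02 − $283.33| = $301.69 ≈ $302

$302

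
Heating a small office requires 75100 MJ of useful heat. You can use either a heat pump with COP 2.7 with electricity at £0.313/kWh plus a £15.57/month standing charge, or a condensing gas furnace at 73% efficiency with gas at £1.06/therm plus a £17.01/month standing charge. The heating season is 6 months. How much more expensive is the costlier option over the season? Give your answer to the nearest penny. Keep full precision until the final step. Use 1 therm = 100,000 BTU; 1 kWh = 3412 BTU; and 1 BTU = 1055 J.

Heat load = 75100 MJ = 75,100,000,000 J / 1055 = 71,184,834 BTU
Gas: input = 71,184,834 / 0.730 = 97,513,471 BTU = 975.1 therm → 975.1 × £1.06 = £1,033.64; + 6 × £17.01 standing = £1,135.70
Heat pump: 71,184,834 BTU / 3412 = 20,860 kWh heat; / 2.7 = 7,727 kWh in → × £0.313 = £2,418.57; + 6 × £15.57 standing = £2,511.99
Difference = |£1,135.70 − £2,511.99| = £1,376.29

£1376.29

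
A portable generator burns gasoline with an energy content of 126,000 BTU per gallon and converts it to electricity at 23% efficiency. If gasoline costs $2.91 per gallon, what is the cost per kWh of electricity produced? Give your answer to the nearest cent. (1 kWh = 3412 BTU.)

Electrical output per gallon = 126,000 BTU × 0.23 / 3412 BTU/kWh = 8.494 kWh
Cost per kWh = $2.91 / 8.494 kWh = $0.343

$0.34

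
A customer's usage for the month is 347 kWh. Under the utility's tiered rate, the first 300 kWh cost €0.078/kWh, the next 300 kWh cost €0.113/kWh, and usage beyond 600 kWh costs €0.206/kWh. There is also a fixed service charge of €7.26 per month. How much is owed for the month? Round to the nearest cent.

€35.97

First 300 kWh × €0.078 = €23.40
Next 47 kWh × €0.113 = €5.31
Remaining tier: 0 kWh (not reached)
Energy charge = €28.71; + service €7.26 = €35.97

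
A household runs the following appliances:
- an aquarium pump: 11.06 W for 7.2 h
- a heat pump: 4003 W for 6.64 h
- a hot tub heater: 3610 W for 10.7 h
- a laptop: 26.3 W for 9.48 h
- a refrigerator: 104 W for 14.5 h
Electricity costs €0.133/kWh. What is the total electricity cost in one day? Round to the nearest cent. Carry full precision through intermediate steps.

€8.92

aquarium pump: 11.06 W × 7.2 h = 80 Wh = 0.07963 kWh
heat pump: 4003 W × 6.64 h = 26,580 Wh = 26.58 kWh
hot tub heater: 3610 W × 10.7 h = 38,627 Wh = 38.63 kWh
laptop: 26.3 W × 9.48 h = 249 Wh = 0.2493 kWh
refrigerator: 104 W × 14.5 h = 1,508 Wh = 1.508 kWh
Total energy = 0.07963 + 26.58 + 38.63 + 0.2493 + 1.508 = 67.04 kWh
Cost = 67.04 kWh × €0.133 = €8.92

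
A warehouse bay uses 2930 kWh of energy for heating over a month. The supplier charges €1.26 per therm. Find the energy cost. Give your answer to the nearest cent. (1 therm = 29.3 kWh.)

2930 kWh × (0.03413 therm/kWh) = 100 therm
Cost = 100 therm × €1.26/therm = €126.00

€126.00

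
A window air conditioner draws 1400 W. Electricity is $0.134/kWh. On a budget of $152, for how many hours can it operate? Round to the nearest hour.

810 h

Energy budget = $152 / $0.134 per kWh = 1,134 kWh = 1,134,328 Wh
Runtime = 1,134,328 Wh / 1400 W = 810.2 h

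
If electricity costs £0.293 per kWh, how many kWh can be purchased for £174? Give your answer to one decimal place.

£174 / £0.293 per kWh = 593.9 kWh

593.9 kWh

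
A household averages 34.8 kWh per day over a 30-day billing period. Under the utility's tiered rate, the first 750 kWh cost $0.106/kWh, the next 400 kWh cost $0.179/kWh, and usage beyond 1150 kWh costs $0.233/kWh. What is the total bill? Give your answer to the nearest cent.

$132.13

Usage = 34.8 kWh/day × 30 days = 1044 kWh
First 750 kWh × $0.106 = $79.50
Next 294 kWh × $0.179 = $52.63
Remaining tier: 0 kWh (not reached)
Total = $132.13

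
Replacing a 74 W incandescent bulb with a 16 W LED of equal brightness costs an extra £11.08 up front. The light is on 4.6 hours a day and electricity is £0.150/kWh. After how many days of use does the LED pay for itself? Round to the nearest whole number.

Power saved = 74 − 16 = 58 W
Daily energy saved = 58 W × 4.6 h = 266.8 Wh = 0.2668 kWh
Daily savings = 0.2668 × £0.150 = £0.0400
Payback = £11.08 / £0.0400 per day = 276.9 days

277 days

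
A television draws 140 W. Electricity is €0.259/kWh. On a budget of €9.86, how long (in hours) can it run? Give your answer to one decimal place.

Energy budget = €9.86 / €0.259 per kWh = 38.07 kWh = 38,069 Wh
Runtime = 38,069 Wh / 140 W = 271.9 h

271.9 h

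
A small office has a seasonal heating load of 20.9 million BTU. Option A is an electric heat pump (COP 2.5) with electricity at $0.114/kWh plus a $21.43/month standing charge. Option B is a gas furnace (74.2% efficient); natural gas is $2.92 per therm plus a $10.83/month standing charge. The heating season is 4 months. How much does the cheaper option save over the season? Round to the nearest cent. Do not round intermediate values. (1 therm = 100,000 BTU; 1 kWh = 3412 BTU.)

Heat load = 20.9 × 10⁶ BTU = 20,900,000 BTU
Gas: input = 20,900,000 / 0.742 = 28,167,116 BTU = 281.7 therm → 281.7 × $2.92 = $822.48; + 4 × $10.83 standing = $865.80
Heat pump: 20,900,000 BTU / 3412 = 6,125 kWh heat; / 2.5 = 2,450 kWh in → × $0.114 = $279.32; + 4 × $21.43 standing = $365.04
Difference = |$865.80 − $365.04| = $500.76

$500.76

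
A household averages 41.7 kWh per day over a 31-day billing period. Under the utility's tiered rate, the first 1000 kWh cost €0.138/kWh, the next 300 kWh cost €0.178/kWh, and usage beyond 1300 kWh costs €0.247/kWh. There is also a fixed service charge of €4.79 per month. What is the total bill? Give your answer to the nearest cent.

€194.89

Usage = 41.7 kWh/day × 31 days = 1292.7 kWh
First 1000 kWh × €0.138 = €138.00
Next 292.7 kWh × €0.178 = €52.10
Remaining tier: 0 kWh (not reached)
Energy charge = €190.10; + service €4.79 = €194.89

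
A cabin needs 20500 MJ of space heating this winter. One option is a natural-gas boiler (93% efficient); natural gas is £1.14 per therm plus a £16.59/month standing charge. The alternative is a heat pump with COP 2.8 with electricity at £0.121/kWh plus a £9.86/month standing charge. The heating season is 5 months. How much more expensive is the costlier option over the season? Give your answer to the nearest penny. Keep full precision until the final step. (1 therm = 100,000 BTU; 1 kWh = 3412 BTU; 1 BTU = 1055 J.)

Heat load = 20500 MJ = 20,500,000,000 J / 1055 = 19,431,280 BTU
Gas: input = 19,431,280 / 0.93 = 20,893,849 BTU = 208.9 therm → 208.9 × £1.14 = £238.19; + 5 × £16.59 standing = £321.14
Heat pump: 19,431,280 BTU / 3412 = 5,695 kWh heat; / 2.8 = 2,034 kWh in → × £0.121 = £246.10; + 5 × £9.86 standing = £295.40
Difference = |£321.14 − £295.40| = £25.74

£25.74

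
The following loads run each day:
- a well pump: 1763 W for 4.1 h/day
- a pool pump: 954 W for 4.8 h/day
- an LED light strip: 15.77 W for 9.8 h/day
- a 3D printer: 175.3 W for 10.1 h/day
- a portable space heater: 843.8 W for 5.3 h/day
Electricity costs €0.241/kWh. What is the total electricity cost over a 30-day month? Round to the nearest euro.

well pump: 1763 W × 4.1 h × 30 d = 216,849 Wh = 216.8 kWh
pool pump: 954 W × 4.8 h × 30 d = 137,376 Wh = 137.4 kWh
LED light strip: 15.77 W × 9.8 h × 30 d = 4,636 Wh = 4.636 kWh
3D printer: 175.3 W × 10.1 h × 30 d = 53,116 Wh = 53.12 kWh
portable space heater: 843.8 W × 5.3 h × 30 d = 134,164 Wh = 134.2 kWh
Total energy = 216.8 + 137.4 + 4.636 + 53.12 + 134.2 = 546.1 kWh
Cost = 546.1 kWh × €0.241 = €131.62 ≈ €132

€132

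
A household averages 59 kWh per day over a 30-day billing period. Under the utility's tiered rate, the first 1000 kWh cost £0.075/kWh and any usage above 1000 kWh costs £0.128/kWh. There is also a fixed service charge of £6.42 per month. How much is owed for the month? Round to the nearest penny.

Usage = 59 kWh/day × 30 days = 1770 kWh
First 1000 kWh × £0.075 = £75.00
Remaining 770 kWh × £0.128 = £98.56
Energy charge = £173.56; + service £6.42 = £179.98

£179.98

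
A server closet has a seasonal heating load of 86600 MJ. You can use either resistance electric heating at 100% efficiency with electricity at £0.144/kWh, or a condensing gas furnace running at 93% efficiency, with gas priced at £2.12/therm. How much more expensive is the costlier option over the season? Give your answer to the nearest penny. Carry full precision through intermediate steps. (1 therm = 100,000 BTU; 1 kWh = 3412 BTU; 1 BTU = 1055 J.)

Heat load = 86600 MJ = 86,600,000,000 J / 1055 = 82,085,308 BTU
Gas: input = 82,085,308 / 0.93 = 88,263,772 BTU = 882.6 therm → 882.6 × £2.12 = £1,871.19
Electric: 82,085,308 BTU / 3412 = 24,060 kWh → × £0.144 = £3,464.33
Difference = |£1,871.19 − £3,464.33| = £1,593.14

£1593.14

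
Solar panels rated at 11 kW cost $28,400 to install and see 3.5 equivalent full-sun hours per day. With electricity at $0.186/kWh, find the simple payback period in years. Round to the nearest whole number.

Daily generation = 11 kW × 3.5 h = 38.5 kWh
Annual generation = 38.5 × 365 = 14052 kWh
Annual savings = 14052 × $0.186 = $2,613.76
Payback = $28,400 / $2,613.76 = 10.9 years

11 years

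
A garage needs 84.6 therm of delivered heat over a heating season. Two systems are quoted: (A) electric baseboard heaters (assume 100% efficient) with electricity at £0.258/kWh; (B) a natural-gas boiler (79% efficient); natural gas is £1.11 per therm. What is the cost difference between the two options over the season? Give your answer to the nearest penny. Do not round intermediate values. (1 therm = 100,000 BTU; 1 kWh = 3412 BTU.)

£520.84

Heat load = 84.6 therm × 100,000 = 8,460,000 BTU
Gas: input = 8,460,000 / 0.79 = 10,708,861 BTU = 107.1 therm → 107.1 × £1.11 = £118.87
Electric: 8,460,000 BTU / 3412 = 2,479 kWh → × £0.258 = £639.71
Difference = |£118.87 − £639.71| = £520.84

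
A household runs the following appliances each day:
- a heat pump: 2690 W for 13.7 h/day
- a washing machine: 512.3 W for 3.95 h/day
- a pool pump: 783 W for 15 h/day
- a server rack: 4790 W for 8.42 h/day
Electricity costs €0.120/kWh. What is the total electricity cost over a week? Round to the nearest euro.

heat pump: 2690 W × 13.7 h × 7 d = 257,971 Wh = 258 kWh
washing machine: 512.3 W × 3.95 h × 7 d = 14,165 Wh = 14.17 kWh
pool pump: 783 W × 15 h × 7 d = 82,215 Wh = 82.22 kWh
server rack: 4790 W × 8.42 h × 7 d = 282,323 Wh = 282.3 kWh
Total energy = 258 + 14.17 + 82.22 + 282.3 = 636.7 kWh
Cost = 636.7 kWh × €0.120 = €76.40 ≈ €76

€76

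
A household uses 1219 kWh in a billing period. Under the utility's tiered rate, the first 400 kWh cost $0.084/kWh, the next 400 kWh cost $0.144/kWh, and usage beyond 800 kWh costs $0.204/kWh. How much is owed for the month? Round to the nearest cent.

$176.68

First 400 kWh × $0.084 = $33.60
Next 400 kWh × $0.144 = $57.60
Remaining 419 kWh × $0.204 = $85.48
Total = $176.68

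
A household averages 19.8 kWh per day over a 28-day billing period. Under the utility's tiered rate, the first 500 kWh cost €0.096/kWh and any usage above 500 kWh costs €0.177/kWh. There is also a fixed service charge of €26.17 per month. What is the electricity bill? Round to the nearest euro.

Usage = 19.8 kWh/day × 28 days = 554.4 kWh
First 500 kWh × €0.096 = €48.00
Remaining 54.4 kWh × €0.177 = €9.63
Energy charge = €57.63; + service €26.17 = €83.80 ≈ €84

€84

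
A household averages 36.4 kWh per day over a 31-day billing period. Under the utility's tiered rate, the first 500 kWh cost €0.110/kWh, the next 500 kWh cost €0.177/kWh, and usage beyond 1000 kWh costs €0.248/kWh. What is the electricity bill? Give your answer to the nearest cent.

€175.34

Usage = 36.4 kWh/day × 31 days = 1128.4 kWh
First 500 kWh × €0.110 = €55.00
Next 500 kWh × €0.177 = €88.50
Remaining 128.4 kWh × €0.248 = €31.84
Total = €175.34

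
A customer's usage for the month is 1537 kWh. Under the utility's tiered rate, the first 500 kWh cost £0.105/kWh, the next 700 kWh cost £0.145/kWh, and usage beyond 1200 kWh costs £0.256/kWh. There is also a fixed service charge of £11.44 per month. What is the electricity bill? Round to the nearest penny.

£251.71

First 500 kWh × £0.105 = £52.50
Next 700 kWh × £0.145 = £101.50
Remaining 337 kWh × £0.256 = £86.27
Energy charge = £240.27; + service £11.44 = £251.71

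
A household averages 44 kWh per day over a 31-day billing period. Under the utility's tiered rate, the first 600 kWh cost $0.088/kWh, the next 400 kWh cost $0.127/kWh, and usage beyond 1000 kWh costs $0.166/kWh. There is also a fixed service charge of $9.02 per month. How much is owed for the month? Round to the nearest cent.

Usage = 44 kWh/day × 31 days = 1364 kWh
First 600 kWh × $0.088 = $52.80
Next 400 kWh × $0.127 = $50.80
Remaining 364 kWh × $0.166 = $60.42
Energy charge = $164.02; + service $9.02 = $173.04

$173.04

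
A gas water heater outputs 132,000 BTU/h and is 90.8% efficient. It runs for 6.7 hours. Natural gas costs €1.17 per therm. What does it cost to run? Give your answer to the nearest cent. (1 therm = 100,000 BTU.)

€11.40

Heat delivered = 132,000 BTU/h × 6.7 h = 884,400 BTU
Gas input = 884,400 / 0.908 = 974,009 BTU
= 974,009 / 100,000 = 9.74 therm
Cost = 9.74 × €1.17/therm = €11.40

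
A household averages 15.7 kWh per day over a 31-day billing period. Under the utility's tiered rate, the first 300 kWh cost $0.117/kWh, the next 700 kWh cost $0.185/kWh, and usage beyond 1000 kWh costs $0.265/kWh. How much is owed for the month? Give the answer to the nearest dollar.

$70

Usage = 15.7 kWh/day × 31 days = 486.7 kWh
First 300 kWh × $0.117 = $35.10
Next 186.7 kWh × $0.185 = $34.54
Remaining tier: 0 kWh (not reached)
Total = $69.64 ≈ $70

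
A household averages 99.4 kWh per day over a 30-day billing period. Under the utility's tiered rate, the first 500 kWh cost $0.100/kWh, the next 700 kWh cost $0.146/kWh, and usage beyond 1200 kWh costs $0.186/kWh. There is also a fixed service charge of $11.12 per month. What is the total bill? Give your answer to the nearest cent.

$494.77

Usage = 99.4 kWh/day × 30 days = 2982 kWh
First 500 kWh × $0.100 = $50.00
Next 700 kWh × $0.146 = $102.20
Remaining 1782 kWh × $0.186 = $331.45
Energy charge = $483.65; + service $11.12 = $494.77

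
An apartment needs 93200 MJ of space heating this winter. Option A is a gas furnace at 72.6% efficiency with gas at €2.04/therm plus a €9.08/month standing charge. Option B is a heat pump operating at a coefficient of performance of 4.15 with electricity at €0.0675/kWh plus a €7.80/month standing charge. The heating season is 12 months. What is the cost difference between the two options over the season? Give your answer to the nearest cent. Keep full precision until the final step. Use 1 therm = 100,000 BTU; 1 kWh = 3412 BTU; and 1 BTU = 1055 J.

€2076.55

Heat load = 93200 MJ = 93,200,000,000 J / 1055 = 88,341,232 BTU
Gas: input = 88,341,232 / 0.726 = 121,682,138 BTU = 1,217 therm → 1,217 × €2.04 = €2,482.32; + 12 × €9.08 standing = €2,591.28
Heat pump: 88,341,232 BTU / 3412 = 25,890 kWh heat; / 4.15 = 6,239 kWh in → × €0.0675 = €421.12; + 12 × €7.80 standing = €514.72
Difference = |€2,591.28 − €514.72| = €2,076.55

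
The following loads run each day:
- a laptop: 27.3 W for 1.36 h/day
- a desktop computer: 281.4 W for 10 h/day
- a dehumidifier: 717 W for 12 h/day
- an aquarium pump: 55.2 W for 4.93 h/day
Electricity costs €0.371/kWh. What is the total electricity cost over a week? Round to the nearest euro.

€30

laptop: 27.3 W × 1.36 h × 7 d = 260 Wh = 0.2599 kWh
desktop computer: 281.4 W × 10 h × 7 d = 19,698 Wh = 19.7 kWh
dehumidifier: 717 W × 12 h × 7 d = 60,228 Wh = 60.23 kWh
aquarium pump: 55.2 W × 4.93 h × 7 d = 1,905 Wh = 1.905 kWh
Total energy = 0.2599 + 19.7 + 60.23 + 1.905 = 82.09 kWh
Cost = 82.09 kWh × €0.371 = €30.46 ≈ €30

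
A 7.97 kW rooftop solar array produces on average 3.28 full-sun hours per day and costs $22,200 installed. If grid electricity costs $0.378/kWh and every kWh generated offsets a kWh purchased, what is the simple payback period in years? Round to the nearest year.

6 years

Daily generation = 7.97 kW × 3.28 h = 26.14 kWh
Annual generation = 26.14 × 365 = 9541.7 kWh
Annual savings = 9541.7 × $0.378 = $3,606.76
Payback = $22,200 / $3,606.76 = 6.16 years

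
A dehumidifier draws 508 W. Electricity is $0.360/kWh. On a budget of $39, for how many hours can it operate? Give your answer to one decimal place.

213.3 h

Energy budget = $39 / $0.360 per kWh = 108.3 kWh = 108,333 Wh
Runtime = 108,333 Wh / 508 W = 213.3 h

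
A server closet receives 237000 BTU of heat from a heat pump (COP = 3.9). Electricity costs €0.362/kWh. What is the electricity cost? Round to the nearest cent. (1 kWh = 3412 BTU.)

Heat delivered = 237,000 BTU / 3412 = 69.46 kWh
Electrical input = 69.46 kWh / 3.9 = 17.81 kWh
Cost = 17.81 × €0.362/kWh = €6.45

€6.45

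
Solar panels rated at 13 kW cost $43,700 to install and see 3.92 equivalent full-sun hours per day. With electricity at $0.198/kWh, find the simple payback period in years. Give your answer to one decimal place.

Daily generation = 13 kW × 3.92 h = 50.96 kWh
Annual generation = 50.96 × 365 = 18600 kWh
Annual savings = 18600 × $0.198 = $3,682.88
Payback = $43,700 / $3,682.88 = 11.9 years

11.9 years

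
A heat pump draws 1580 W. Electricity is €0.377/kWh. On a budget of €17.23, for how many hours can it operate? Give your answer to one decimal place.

28.9 h

Energy budget = €17.23 / €0.377 per kWh = 45.7 kWh = 45,703 Wh
Runtime = 45,703 Wh / 1580 W = 28.93 h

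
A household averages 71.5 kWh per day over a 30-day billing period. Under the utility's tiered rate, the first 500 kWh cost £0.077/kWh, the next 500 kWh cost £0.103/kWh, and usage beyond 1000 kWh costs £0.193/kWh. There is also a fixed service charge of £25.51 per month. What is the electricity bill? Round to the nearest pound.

Usage = 71.5 kWh/day × 30 days = 2145 kWh
First 500 kWh × £0.077 = £38.50
Next 500 kWh × £0.103 = £51.50
Remaining 1145 kWh × £0.193 = £220.99
Energy charge = £310.99; + service £25.51 = £336.50 ≈ £336

£336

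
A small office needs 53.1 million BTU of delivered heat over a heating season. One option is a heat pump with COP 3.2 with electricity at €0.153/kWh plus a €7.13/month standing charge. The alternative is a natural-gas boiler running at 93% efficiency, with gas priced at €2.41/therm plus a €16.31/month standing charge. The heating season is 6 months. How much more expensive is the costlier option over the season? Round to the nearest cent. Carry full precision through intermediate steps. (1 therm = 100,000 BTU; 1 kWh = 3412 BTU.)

Heat load = 53.1 × 10⁶ BTU = 53,100,000 BTU
Gas: input = 53,100,000 / 0.93 = 57,096,774 BTU = 571 therm → 571 × €2.41 = €1,376.03; + 6 × €16.31 standing = €1,473.89
Heat pump: 53,100,000 BTU / 3412 = 15,560 kWh heat; / 3.2 = 4,863 kWh in → × €0.153 = €744.09; + 6 × €7.13 standing = €786.87
Difference = |€1,473.89 − €786.87| = €687.02

€687.02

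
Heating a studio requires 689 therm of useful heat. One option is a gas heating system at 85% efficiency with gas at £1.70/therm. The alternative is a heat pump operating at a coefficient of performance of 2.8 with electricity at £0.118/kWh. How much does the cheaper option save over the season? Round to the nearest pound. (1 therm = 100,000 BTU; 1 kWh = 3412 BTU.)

Heat load = 689 therm × 100,000 = 68,900,000 BTU
Gas: input = 68,900,000 / 0.85 = 81,058,824 BTU = 810.6 therm → 810.6 × £1.70 = £1,378.00
Heat pump: 68,900,000 BTU / 3412 = 20,190 kWh heat; / 2.8 = 7,212 kWh in → × £0.118 = £851.01
Difference = |£1,378.00 − £851.01| = £526.99 ≈ £527

£527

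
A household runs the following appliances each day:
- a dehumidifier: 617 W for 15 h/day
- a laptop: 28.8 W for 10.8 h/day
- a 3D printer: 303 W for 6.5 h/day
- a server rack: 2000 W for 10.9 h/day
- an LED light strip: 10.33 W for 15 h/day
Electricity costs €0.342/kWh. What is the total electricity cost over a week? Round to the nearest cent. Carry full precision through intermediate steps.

€80.18

dehumidifier: 617 W × 15 h × 7 d = 64,785 Wh = 64.78 kWh
laptop: 28.8 W × 10.8 h × 7 d = 2,177 Wh = 2.177 kWh
3D printer: 303 W × 6.5 h × 7 d = 13,786 Wh = 13.79 kWh
server rack: 2000 W × 10.9 h × 7 d = 152,600 Wh = 152.6 kWh
LED light strip: 10.33 W × 15 h × 7 d = 1,085 Wh = 1.085 kWh
Total energy = 64.78 + 2.177 + 13.79 + 152.6 + 1.085 = 234.4 kWh
Cost = 234.4 kWh × €0.342 = €80.18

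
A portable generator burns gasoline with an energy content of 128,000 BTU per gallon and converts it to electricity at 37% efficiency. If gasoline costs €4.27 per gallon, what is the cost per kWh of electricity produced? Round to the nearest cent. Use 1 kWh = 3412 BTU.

€0.31

Electrical output per gallon = 128,000 BTU × 0.37 / 3412 BTU/kWh = 13.88 kWh
Cost per kWh = €4.27 / 13.88 kWh = €0.308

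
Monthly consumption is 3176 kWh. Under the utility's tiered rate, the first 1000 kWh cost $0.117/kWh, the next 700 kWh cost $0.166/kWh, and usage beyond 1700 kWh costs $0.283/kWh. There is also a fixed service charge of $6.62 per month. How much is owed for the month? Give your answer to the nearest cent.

First 1000 kWh × $0.117 = $117.00
Next 700 kWh × $0.166 = $116.20
Remaining 1476 kWh × $0.283 = $417.71
Energy charge = $650.91; + service $6.62 = $657.53

$657.53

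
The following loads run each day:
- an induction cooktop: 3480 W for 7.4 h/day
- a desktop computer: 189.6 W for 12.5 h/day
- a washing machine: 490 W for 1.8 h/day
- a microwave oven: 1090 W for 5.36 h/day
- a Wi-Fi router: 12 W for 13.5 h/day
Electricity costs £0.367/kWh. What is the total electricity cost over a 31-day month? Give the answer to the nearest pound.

induction cooktop: 3480 W × 7.4 h × 31 d = 798,312 Wh = 798.3 kWh
desktop computer: 189.6 W × 12.5 h × 31 d = 73,470 Wh = 73.47 kWh
washing machine: 490 W × 1.8 h × 31 d = 27,342 Wh = 27.34 kWh
microwave oven: 1090 W × 5.36 h × 31 d = 181,114 Wh = 181.1 kWh
Wi-Fi router: 12 W × 13.5 h × 31 d = 5,022 Wh = 5.022 kWh
Total energy = 798.3 + 73.47 + 27.34 + 181.1 + 5.022 = 1,085 kWh
Cost = 1,085 kWh × £0.367 = £398.29 ≈ £398

£398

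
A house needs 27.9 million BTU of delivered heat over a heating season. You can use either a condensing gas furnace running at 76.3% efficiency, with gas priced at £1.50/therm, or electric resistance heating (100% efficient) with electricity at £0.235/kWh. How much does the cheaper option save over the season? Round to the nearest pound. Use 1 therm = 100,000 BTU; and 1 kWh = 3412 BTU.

£1373

Heat load = 27.9 × 10⁶ BTU = 27,900,000 BTU
Gas: input = 27,900,000 / 0.763 = 36,566,186 BTU = 365.7 therm → 365.7 × £1.50 = £548.49
Electric: 27,900,000 BTU / 3412 = 8,177 kWh → × £0.235 = £1,921.60
Difference = |£548.49 − £1,921.60| = £1,373.11 ≈ £1373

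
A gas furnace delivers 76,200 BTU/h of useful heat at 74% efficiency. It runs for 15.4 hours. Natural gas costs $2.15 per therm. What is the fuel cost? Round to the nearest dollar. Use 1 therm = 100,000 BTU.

Heat delivered = 76,200 BTU/h × 15.4 h = 1,173,480 BTU
Gas input = 1,173,480 / 0.74 = 1,585,784 BTU
= 1,585,784 / 100,000 = 15.86 therm
Cost = 15.86 × $2.15/therm = $34.09 ≈ $34

$34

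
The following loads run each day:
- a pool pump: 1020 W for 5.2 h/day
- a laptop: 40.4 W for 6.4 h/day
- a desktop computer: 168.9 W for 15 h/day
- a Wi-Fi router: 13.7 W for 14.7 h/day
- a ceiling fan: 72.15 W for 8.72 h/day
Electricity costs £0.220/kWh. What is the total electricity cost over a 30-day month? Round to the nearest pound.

pool pump: 1020 W × 5.2 h × 30 d = 159,120 Wh = 159.1 kWh
laptop: 40.4 W × 6.4 h × 30 d = 7,757 Wh = 7.757 kWh
desktop computer: 168.9 W × 15 h × 30 d = 76,005 Wh = 76 kWh
Wi-Fi router: 13.7 W × 14.7 h × 30 d = 6,042 Wh = 6.042 kWh
ceiling fan: 72.15 W × 8.72 h × 30 d = 18,874 Wh = 18.87 kWh
Total energy = 159.1 + 7.757 + 76 + 6.042 + 18.87 = 267.8 kWh
Cost = 267.8 kWh × £0.220 = £58.92 ≈ £59

£59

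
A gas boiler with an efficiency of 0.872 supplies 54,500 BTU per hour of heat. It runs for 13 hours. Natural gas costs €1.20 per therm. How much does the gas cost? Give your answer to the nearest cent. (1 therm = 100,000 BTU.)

Heat delivered = 54,500 BTU/h × 13 h = 708,500 BTU
Gas input = 708,500 / 0.872 = 812,500 BTU
= 812,500 / 100,000 = 8.125 therm
Cost = 8.125 × €1.20/therm = €9.75

€9.75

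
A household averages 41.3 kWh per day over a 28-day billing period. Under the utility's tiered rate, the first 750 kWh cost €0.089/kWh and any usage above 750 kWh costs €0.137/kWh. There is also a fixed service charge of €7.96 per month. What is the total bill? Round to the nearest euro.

€130

Usage = 41.3 kWh/day × 28 days = 1156.4 kWh
First 750 kWh × €0.089 = €66.75
Remaining 406.4 kWh × €0.137 = €55.68
Energy charge = €122.43; + service €7.96 = €130.39 ≈ €130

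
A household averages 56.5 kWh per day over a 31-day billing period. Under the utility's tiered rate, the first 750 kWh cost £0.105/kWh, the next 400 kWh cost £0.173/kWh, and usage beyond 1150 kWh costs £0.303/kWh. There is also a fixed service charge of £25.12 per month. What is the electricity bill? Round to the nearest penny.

Usage = 56.5 kWh/day × 31 days = 1751.5 kWh
First 750 kWh × £0.105 = £78.75
Next 400 kWh × £0.173 = £69.20
Remaining 601.5 kWh × £0.303 = £182.25
Energy charge = £330.20; + service £25.12 = £355.32

£355.32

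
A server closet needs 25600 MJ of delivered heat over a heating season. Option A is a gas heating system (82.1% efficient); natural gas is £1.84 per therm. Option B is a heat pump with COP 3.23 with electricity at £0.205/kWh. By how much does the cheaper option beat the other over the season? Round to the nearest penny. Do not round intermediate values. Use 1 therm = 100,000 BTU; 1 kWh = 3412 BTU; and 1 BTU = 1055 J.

Heat load = 25600 MJ = 25,600,000,000 J / 1055 = 24,265,403 BTU
Gas: input = 24,265,403 / 0.821 = 29,555,911 BTU = 295.6 therm → 295.6 × £1.84 = £543.83
Heat pump: 24,265,403 BTU / 3412 = 7,112 kWh heat; / 3.23 = 2,202 kWh in → × £0.205 = £451.37
Difference = |£543.83 − £451.37| = £92.46

£92.46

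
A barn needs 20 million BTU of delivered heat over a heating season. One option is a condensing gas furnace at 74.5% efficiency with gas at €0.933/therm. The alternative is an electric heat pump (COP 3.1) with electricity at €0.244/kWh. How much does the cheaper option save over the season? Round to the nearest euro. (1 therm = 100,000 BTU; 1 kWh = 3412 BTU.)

€211

Heat load = 20 × 10⁶ BTU = 20,000,000 BTU
Gas: input = 20,000,000 / 0.745 = 26,845,638 BTU = 268.5 therm → 268.5 × €0.933 = €250.47
Heat pump: 20,000,000 BTU / 3412 = 5,862 kWh heat; / 3.1 = 1,891 kWh in → × €0.244 = €461.37
Difference = |€250.47 − €461.37| = €210.90 ≈ €211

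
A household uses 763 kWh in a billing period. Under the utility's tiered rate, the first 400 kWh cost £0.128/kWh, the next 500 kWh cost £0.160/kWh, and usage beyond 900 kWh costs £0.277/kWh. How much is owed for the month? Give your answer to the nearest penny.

First 400 kWh × £0.128 = £51.20
Next 363 kWh × £0.160 = £58.08
Remaining tier: 0 kWh (not reached)
Total = £109.28

£109.28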